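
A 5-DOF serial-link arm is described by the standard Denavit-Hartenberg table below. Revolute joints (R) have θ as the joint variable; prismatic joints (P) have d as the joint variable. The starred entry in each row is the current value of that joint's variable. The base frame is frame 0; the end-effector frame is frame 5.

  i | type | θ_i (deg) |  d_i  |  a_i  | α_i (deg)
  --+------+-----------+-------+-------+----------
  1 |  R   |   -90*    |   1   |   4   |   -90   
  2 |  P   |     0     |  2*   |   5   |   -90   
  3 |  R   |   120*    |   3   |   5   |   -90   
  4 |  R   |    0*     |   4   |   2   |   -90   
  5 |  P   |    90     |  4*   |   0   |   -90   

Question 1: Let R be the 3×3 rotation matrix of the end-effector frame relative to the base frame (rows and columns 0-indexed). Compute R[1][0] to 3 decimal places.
End-effector x-axis (col 0 of R) = (-0.5000,-0.8660,0.0000)
R[1][0] = -0.8660

-0.866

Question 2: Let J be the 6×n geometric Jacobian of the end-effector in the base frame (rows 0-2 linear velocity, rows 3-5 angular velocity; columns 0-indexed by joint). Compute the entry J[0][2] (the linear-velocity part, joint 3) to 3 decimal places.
axis z_2 = (0.0000,0.0000,-1.0000); lever o_n−o_2 = (-4.0622,6.9641,1.0000)
cross product → J_v[:, 2] = (6.9641,4.0622,0.0000)
J_ω[:, 2] = z_2
entry J[0][2] = 6.9641

6.964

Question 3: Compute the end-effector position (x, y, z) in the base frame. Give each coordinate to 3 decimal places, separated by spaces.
-2.062 -2.036 2.000

after link 1: o_1 = (0.0000, -4.0000, 1.0000)
after link 2: o_2 = (2.0000, -9.0000, 1.0000)
after link 3: o_3 = (-2.3301, -6.5000, -2.0000)
after link 4: o_4 = (-2.0622, -2.0359, -2.0000)
after link 5: o_5 = (-2.0622, -2.0359, 2.0000)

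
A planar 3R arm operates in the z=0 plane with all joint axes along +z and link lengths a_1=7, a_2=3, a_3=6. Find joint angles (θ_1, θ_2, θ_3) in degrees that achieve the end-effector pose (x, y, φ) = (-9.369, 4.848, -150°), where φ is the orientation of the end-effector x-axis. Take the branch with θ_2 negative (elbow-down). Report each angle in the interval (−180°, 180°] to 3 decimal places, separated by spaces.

134.995 -59.994 134.999

wrist centre = target − a_3·(cos φ, sin φ) = (-4.1728, 7.8480)
cos θ_2 = (79.0038−7²−3²)/(2·7·3) = 0.5001; θ_2 = -59.9941° (elbow-down)
β = atan2(7.8480,-4.1728) = 118.0000°; ψ = atan2(-2.5979,8.5003) = -16.9946°
θ_1 = β − ψ = 134.9946°
θ_3 = φ − θ_1 − θ_2 = 134.9995° (wrapped to (-180°,180°])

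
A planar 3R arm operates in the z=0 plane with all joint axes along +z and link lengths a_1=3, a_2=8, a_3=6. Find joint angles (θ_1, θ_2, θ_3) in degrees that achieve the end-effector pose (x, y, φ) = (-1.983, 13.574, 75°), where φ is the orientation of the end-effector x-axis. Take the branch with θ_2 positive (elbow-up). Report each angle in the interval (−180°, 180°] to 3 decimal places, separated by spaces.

45.009 89.992 -60.001

wrist centre = target − a_3·(cos φ, sin φ) = (-3.5359, 7.7784)
cos θ_2 = (73.0069−3²−8²)/(2·3·8) = 0.0001; θ_2 = 89.9918° (elbow-up)
β = atan2(7.7784,-3.5359) = 114.4455°; ψ = atan2(8.0000,3.0011) = 69.4367°
θ_1 = β − ψ = 45.0088°
θ_3 = φ − θ_1 − θ_2 = -60.0006° (wrapped to (-180°,180°])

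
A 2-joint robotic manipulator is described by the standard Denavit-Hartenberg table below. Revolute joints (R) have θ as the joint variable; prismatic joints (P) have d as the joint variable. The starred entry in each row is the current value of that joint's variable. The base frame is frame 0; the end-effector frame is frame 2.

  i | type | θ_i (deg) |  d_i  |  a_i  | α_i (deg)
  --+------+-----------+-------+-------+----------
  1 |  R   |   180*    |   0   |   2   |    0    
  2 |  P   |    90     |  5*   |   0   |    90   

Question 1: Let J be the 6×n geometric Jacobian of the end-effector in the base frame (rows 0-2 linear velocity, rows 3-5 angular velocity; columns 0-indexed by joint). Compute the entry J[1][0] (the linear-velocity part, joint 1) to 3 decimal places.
-2.000

axis z_0 = ẑ; lever o_n−o_0 = (-2.0000,0.0000,5.0000)
cross product → J_v[:, 0] = (-0.0000,-2.0000,0.0000)
J_ω[:, 0] = z_0
entry J[1][0] = -2.0000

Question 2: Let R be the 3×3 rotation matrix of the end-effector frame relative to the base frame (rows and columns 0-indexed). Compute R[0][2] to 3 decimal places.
End-effector z-axis (col 2 of R) = (-1.0000,0.0000,0.0000)
R[0][2] = -1.0000

-1.000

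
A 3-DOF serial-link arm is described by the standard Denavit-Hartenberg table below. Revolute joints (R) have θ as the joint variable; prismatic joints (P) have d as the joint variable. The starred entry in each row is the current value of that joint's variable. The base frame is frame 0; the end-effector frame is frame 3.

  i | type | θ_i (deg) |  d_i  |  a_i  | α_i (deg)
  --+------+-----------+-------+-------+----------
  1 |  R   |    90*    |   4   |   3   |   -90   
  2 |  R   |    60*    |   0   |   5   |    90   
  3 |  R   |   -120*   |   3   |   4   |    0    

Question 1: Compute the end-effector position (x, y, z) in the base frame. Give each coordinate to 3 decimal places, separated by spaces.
3.464 7.098 2.902

after link 1: o_1 = (0.0000, 3.0000, 4.0000)
after link 2: o_2 = (0.0000, 5.5000, -0.3301)
after link 3: o_3 = (3.4641, 7.0981, 2.9019)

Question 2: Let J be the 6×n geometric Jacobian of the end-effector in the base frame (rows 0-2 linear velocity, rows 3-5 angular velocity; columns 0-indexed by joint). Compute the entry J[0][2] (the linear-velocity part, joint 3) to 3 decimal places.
axis z_2 = (0.0000,0.8660,0.5000); lever o_n−o_2 = (3.4641,1.5981,3.2321)
cross product → J_v[:, 2] = (2.0000,1.7321,-3.0000)
J_ω[:, 2] = z_2
entry J[0][2] = 2.0000

2.000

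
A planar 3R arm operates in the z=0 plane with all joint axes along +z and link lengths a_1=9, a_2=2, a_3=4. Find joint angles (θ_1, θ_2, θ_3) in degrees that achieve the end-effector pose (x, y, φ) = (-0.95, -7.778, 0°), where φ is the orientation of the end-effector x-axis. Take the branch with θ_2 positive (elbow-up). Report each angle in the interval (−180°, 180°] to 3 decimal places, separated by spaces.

wrist centre = target − a_3·(cos φ, sin φ) = (-4.9500, -7.7780)
cos θ_2 = (84.9998−9²−2²)/(2·9·2) = -0.0000; θ_2 = 90.0003° (elbow-up)
β = atan2(-7.7780,-4.9500) = -122.4731°; ψ = atan2(2.0000,9.0000) = 12.5288°
θ_1 = β − ψ = -135.0019°
θ_3 = φ − θ_1 − θ_2 = 45.0016° (wrapped to (-180°,180°])

-135.002 90.000 45.002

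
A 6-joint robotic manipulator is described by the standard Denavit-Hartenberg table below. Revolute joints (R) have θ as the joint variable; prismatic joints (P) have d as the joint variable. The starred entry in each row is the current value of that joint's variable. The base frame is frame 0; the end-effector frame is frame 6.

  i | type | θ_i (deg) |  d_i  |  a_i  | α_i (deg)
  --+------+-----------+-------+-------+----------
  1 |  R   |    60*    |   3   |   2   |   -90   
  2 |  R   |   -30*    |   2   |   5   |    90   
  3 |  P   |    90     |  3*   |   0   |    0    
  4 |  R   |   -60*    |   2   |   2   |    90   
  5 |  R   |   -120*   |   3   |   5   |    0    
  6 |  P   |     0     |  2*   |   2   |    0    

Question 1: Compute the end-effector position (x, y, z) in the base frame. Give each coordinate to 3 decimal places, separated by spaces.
6.618 5.303 5.181

after link 1: o_1 = (1.0000, 1.7321, 3.0000)
after link 2: o_2 = (1.4330, 6.4821, 5.5000)
after link 3: o_3 = (0.6830, 5.1830, 8.0981)
after link 4: o_4 = (0.0670, 6.1160, 10.6962)
after link 5: o_5 = (4.1941, 5.5682, 6.6136)
after link 6: o_6 = (6.6181, 5.3026, 5.1806)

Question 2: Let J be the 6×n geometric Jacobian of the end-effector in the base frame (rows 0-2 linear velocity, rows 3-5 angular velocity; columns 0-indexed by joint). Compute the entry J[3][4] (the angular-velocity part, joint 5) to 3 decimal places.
0.967

axis z_4 = (0.9665,-0.0580,0.2500); lever o_n−o_4 = (6.5511,-0.8134,-5.5155)
cross product → J_v[:, 4] = (0.5233,6.9686,-0.4061)
J_ω[:, 4] = z_4
entry J[3][4] = 0.9665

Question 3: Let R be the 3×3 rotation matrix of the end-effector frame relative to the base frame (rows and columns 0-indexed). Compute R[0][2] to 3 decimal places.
0.967

End-effector z-axis (col 2 of R) = (0.9665,-0.0580,0.2500)
R[0][2] = 0.9665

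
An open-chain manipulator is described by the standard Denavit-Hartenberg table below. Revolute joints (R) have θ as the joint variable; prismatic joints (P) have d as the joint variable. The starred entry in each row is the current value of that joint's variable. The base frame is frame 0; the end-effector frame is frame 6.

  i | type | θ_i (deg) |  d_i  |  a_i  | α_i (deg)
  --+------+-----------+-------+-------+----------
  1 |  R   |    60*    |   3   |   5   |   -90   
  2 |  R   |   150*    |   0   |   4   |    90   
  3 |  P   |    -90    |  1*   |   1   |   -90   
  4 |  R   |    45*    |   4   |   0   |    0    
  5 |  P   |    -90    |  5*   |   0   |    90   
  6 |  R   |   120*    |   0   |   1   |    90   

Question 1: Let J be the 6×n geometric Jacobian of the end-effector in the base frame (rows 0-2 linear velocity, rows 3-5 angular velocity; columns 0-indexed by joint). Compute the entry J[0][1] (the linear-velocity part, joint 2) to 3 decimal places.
-3.746

axis z_1 = (-0.8660,0.5000,0.0000); lever o_n−o_1 = (-5.2827,-10.4428,-7.4929)
cross product → J_v[:, 1] = (-3.7464,-6.4890,11.6851)
J_ω[:, 1] = z_1
entry J[0][1] = -3.7464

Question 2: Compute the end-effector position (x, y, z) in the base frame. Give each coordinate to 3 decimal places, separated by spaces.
after link 1: o_1 = (2.5000, 4.3301, 3.0000)
after link 2: o_2 = (0.7679, 1.3301, 1.0000)
after link 3: o_3 = (1.8840, 1.2631, 0.1340)
after link 4: o_4 = (0.1519, -1.7369, -1.8660)
after link 5: o_5 = (-2.0131, -5.4869, -4.3660)
after link 6: o_6 = (-2.7827, -6.1127, -4.4929)

-2.783 -6.113 -4.493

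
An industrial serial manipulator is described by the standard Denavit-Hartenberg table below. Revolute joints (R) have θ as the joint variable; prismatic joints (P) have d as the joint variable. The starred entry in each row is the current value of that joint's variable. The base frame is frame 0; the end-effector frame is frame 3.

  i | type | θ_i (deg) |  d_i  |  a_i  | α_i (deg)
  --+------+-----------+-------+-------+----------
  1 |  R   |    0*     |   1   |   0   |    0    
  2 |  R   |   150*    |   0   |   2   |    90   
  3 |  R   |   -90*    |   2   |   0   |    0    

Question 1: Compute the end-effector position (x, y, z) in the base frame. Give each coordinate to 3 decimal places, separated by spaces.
after link 1: o_1 = (0.0000, 0.0000, 1.0000)
after link 2: o_2 = (-1.7321, 1.0000, 1.0000)
after link 3: o_3 = (-0.7321, 2.7321, 1.0000)

-0.732 2.732 1.000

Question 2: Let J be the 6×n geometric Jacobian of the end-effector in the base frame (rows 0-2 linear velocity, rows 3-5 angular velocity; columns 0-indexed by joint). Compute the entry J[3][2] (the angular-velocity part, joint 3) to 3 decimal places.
0.500

axis z_2 = (0.5000,0.8660,0.0000); lever o_n−o_2 = (1.0000,1.7321,0.0000)
cross product → J_v[:, 2] = (0.0000,-0.0000,-0.0000)
J_ω[:, 2] = z_2
entry J[3][2] = 0.5000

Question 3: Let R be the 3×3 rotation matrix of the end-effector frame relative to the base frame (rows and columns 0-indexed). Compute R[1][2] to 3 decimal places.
0.866

End-effector z-axis (col 2 of R) = (0.5000,0.8660,0.0000)
R[1][2] = 0.8660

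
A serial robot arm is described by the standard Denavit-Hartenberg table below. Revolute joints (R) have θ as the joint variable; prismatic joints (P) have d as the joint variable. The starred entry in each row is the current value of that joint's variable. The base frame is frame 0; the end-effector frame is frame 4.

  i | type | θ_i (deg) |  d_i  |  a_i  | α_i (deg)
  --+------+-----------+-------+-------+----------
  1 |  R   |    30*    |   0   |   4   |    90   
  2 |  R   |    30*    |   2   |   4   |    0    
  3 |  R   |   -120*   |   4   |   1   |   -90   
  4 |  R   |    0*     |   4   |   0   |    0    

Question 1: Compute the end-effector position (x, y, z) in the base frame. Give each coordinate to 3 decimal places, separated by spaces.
12.928 0.536 1.000

after link 1: o_1 = (3.4641, 2.0000, 0.0000)
after link 2: o_2 = (7.4641, 2.0000, 2.0000)
after link 3: o_3 = (9.4641, -1.4641, 1.0000)
after link 4: o_4 = (12.9282, 0.5359, 1.0000)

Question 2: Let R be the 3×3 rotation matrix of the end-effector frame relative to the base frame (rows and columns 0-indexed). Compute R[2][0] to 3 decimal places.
-1.000

End-effector x-axis (col 0 of R) = (0.0000,0.0000,-1.0000)
R[2][0] = -1.0000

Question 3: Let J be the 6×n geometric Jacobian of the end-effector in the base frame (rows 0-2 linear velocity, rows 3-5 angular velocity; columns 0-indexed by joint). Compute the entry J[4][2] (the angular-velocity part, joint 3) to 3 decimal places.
axis z_2 = (0.5000,-0.8660,0.0000); lever o_n−o_2 = (5.4641,-1.4641,-1.0000)
cross product → J_v[:, 2] = (0.8660,0.5000,4.0000)
J_ω[:, 2] = z_2
entry J[4][2] = -0.8660

-0.866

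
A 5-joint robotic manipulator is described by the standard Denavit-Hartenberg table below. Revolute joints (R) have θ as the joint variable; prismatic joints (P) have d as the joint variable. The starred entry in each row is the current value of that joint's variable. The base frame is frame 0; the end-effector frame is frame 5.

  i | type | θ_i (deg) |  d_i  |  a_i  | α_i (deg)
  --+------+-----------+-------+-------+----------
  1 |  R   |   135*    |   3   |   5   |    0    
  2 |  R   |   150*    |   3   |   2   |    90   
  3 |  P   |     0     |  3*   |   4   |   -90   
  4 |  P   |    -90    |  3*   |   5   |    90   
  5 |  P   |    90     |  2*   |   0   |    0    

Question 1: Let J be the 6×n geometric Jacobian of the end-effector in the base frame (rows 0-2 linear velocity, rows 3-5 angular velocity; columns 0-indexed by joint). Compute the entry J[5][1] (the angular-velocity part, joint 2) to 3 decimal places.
axis z_1 = (0.0000,0.0000,1.0000); lever o_n−o_1 = (-6.6921,-5.9343,6.0000)
cross product → J_v[:, 1] = (5.9343,-6.6921,0.0000)
J_ω[:, 1] = z_1
entry J[5][1] = 1.0000

1.000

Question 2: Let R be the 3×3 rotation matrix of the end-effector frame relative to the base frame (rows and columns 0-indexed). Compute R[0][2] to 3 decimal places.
End-effector z-axis (col 2 of R) = (-0.2588,0.9659,0.0000)
R[0][2] = -0.2588

-0.259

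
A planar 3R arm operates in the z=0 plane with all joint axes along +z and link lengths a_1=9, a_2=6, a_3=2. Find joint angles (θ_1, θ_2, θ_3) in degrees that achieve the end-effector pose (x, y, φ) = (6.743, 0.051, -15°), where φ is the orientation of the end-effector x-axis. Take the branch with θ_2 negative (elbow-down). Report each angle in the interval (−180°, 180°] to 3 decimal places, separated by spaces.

45.003 -149.999 89.995

wrist centre = target − a_3·(cos φ, sin φ) = (4.8111, 0.5686)
cos θ_2 = (23.4705−9²−6²)/(2·9·6) = -0.8660; θ_2 = -149.9987° (elbow-down)
β = atan2(0.5686,4.8111) = 6.7406°; ψ = atan2(-3.0001,3.8039) = -38.2626°
θ_1 = β − ψ = 45.0032°
θ_3 = φ − θ_1 − θ_2 = 89.9955° (wrapped to (-180°,180°])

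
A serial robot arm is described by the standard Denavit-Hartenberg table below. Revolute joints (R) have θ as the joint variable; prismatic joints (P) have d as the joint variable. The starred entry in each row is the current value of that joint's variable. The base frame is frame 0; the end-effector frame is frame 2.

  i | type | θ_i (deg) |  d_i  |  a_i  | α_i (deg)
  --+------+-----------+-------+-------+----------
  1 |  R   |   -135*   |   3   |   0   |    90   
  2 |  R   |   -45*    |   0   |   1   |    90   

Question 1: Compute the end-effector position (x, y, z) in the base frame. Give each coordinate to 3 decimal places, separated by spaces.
after link 1: o_1 = (0.0000, 0.0000, 3.0000)
after link 2: o_2 = (-0.5000, -0.5000, 2.2929)

-0.500 -0.500 2.293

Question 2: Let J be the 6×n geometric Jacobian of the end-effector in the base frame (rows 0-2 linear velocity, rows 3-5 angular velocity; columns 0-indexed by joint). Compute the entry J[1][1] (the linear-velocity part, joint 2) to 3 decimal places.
axis z_1 = (-0.7071,0.7071,0.0000); lever o_n−o_1 = (-0.5000,-0.5000,-0.7071)
cross product → J_v[:, 1] = (-0.5000,-0.5000,0.7071)
J_ω[:, 1] = z_1
entry J[1][1] = -0.5000

-0.500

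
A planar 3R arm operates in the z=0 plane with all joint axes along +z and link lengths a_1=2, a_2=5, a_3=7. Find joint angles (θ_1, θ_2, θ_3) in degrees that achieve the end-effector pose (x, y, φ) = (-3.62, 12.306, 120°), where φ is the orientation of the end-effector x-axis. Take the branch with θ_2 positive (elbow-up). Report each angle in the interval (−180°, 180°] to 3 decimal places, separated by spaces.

47.202 60.001 12.797

wrist centre = target − a_3·(cos φ, sin φ) = (-0.1200, 6.2438)
cos θ_2 = (38.9997−2²−5²)/(2·2·5) = 0.5000; θ_2 = 60.0009° (elbow-up)
β = atan2(6.2438,-0.1200) = 91.1010°; ψ = atan2(4.3302,4.4999) = 43.8986°
θ_1 = β − ψ = 47.2024°
θ_3 = φ − θ_1 − θ_2 = 12.7966° (wrapped to (-180°,180°])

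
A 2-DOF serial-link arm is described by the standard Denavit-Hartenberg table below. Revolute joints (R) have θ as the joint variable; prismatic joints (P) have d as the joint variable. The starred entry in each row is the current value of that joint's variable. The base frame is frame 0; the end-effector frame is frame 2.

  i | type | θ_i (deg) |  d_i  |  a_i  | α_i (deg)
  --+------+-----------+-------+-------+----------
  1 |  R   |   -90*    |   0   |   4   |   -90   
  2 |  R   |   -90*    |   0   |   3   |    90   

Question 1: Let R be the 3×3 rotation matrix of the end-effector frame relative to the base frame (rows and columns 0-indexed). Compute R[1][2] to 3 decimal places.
End-effector z-axis (col 2 of R) = (-0.0000,1.0000,0.0000)
R[1][2] = 1.0000

1.000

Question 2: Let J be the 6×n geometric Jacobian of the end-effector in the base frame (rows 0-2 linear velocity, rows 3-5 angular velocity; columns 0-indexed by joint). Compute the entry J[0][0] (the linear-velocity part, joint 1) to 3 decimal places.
axis z_0 = ẑ; lever o_n−o_0 = (0.0000,-4.0000,3.0000)
cross product → J_v[:, 0] = (4.0000,0.0000,-0.0000)
J_ω[:, 0] = z_0
entry J[0][0] = 4.0000

4.000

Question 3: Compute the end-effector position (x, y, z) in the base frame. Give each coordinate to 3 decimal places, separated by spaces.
after link 1: o_1 = (0.0000, -4.0000, 0.0000)
after link 2: o_2 = (0.0000, -4.0000, 3.0000)

0.000 -4.000 3.000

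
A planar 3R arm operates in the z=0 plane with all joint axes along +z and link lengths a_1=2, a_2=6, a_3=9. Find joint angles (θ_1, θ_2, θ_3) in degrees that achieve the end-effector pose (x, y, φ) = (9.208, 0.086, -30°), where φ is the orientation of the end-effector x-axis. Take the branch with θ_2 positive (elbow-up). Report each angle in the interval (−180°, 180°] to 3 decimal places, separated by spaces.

-44.991 134.998 -120.006

wrist centre = target − a_3·(cos φ, sin φ) = (1.4138, 4.5860)
cos θ_2 = (23.0301−2²−6²)/(2·2·6) = -0.7071; θ_2 = 134.9976° (elbow-up)
β = atan2(4.5860,1.4138) = 72.8665°; ψ = atan2(4.2428,-2.2425) = 117.8579°
θ_1 = β − ψ = -44.9913°
θ_3 = φ − θ_1 − θ_2 = -120.0063° (wrapped to (-180°,180°])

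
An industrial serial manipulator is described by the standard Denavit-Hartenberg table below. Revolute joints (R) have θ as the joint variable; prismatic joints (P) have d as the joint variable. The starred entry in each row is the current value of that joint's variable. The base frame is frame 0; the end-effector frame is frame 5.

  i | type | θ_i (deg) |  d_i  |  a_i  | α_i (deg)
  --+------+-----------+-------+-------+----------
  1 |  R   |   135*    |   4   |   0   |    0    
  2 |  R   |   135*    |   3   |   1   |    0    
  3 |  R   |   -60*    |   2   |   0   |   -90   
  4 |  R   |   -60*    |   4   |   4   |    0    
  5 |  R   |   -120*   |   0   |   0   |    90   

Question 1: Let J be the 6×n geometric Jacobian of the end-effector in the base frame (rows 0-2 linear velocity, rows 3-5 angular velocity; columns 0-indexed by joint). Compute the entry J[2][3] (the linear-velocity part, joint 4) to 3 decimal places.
axis z_3 = (0.5000,-0.8660,0.0000); lever o_n−o_3 = (0.2679,-4.4641,3.4641)
cross product → J_v[:, 3] = (-3.0000,-1.7321,-2.0000)
J_ω[:, 3] = z_3
entry J[2][3] = -2.0000

-2.000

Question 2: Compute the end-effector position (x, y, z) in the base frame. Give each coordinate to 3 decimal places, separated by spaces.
0.268 -5.464 12.464

after link 1: o_1 = (0.0000, 0.0000, 4.0000)
after link 2: o_2 = (-0.0000, -1.0000, 7.0000)
after link 3: o_3 = (-0.0000, -1.0000, 9.0000)
after link 4: o_4 = (0.2679, -5.4641, 12.4641)
after link 5: o_5 = (0.2679, -5.4641, 12.4641)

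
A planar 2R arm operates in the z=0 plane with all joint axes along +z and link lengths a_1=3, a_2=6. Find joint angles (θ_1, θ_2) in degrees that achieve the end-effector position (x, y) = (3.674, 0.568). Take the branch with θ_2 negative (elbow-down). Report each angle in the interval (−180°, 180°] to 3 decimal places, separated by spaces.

cos θ_2 = (13.8209−3²−6²)/(2·3·6) = -0.8661; θ_2 = -150.0070° (elbow-down)
β = atan2(0.5680,3.6740) = 8.7883°; ψ = atan2(-2.9994,-2.1965) = -126.2163°
θ_1 = β − ψ = 135.0046°

135.005 -150.007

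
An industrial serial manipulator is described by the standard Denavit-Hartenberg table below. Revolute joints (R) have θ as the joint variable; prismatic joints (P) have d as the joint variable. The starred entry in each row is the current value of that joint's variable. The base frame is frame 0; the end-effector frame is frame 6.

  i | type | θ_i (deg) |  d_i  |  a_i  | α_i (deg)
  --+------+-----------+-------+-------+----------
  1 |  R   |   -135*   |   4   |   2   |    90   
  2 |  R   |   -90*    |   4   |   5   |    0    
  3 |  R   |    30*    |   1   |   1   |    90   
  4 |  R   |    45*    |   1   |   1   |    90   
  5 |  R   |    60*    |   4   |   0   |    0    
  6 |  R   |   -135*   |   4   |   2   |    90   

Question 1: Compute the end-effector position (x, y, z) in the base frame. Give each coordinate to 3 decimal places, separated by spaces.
-5.012 -4.423 -7.228

after link 1: o_1 = (-1.4142, -1.4142, 4.0000)
after link 2: o_2 = (-4.2426, 1.4142, -1.0000)
after link 3: o_3 = (-5.3033, 1.7678, -1.8660)
after link 4: o_4 = (-5.4409, 2.6301, -2.9784)
after link 5: o_5 = (-4.4409, -0.3699, -5.4279)
after link 6: o_6 = (-5.0122, -4.4235, -7.2284)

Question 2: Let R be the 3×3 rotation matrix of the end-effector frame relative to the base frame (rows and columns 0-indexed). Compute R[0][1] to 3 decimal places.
End-effector y-axis (col 1 of R) = (0.2500,-0.7500,-0.6124)
R[0][1] = 0.2500

0.250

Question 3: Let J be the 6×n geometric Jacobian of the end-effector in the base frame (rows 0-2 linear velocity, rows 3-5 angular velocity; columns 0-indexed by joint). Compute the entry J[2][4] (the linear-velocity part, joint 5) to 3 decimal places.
axis z_4 = (0.2500,-0.7500,-0.6124); lever o_n−o_4 = (0.4288,-7.0536,-4.2500)
cross product → J_v[:, 4] = (-1.1319,0.8000,-1.4418)
J_ω[:, 4] = z_4
entry J[2][4] = -1.4418

-1.442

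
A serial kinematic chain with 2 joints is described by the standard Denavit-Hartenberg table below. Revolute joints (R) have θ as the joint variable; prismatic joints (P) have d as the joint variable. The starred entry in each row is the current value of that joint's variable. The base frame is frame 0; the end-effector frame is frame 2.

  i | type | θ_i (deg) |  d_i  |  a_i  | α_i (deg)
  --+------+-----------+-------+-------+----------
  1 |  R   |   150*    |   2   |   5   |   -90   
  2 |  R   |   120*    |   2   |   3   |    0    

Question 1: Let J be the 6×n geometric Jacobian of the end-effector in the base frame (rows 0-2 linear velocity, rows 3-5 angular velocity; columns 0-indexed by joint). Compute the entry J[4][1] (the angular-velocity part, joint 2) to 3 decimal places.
axis z_1 = (-0.5000,-0.8660,0.0000); lever o_n−o_1 = (0.2990,-2.4821,-2.5981)
cross product → J_v[:, 1] = (2.2500,-1.2990,1.5000)
J_ω[:, 1] = z_1
entry J[4][1] = -0.8660

-0.866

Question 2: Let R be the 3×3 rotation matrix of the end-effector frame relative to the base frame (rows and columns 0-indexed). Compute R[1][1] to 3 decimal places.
-0.433

End-effector y-axis (col 1 of R) = (0.7500,-0.4330,0.5000)
R[1][1] = -0.4330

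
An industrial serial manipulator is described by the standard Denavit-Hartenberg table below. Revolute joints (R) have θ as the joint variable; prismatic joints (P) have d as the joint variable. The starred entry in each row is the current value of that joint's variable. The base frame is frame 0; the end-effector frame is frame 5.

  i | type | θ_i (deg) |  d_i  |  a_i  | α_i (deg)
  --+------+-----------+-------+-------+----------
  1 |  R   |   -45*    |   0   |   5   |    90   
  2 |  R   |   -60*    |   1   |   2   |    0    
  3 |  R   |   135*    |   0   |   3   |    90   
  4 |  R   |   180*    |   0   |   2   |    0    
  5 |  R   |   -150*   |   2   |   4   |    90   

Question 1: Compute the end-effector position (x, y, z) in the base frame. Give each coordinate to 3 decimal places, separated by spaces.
after link 1: o_1 = (3.5355, -3.5355, 0.0000)
after link 2: o_2 = (3.5355, -4.9497, -1.7321)
after link 3: o_3 = (4.0846, -5.4988, 1.1657)
after link 4: o_4 = (3.7185, -5.1328, -0.7661)
after link 5: o_5 = (4.3043, -8.5470, 2.0623)

4.304 -8.547 2.062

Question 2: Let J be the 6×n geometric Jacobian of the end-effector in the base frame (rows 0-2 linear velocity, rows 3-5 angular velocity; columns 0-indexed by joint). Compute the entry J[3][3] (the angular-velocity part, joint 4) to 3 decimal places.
axis z_3 = (0.6830,-0.6830,-0.2588); lever o_n−o_3 = (0.2198,-3.0482,0.8966)
cross product → J_v[:, 3] = (-1.4013,-0.6693,-1.9319)
J_ω[:, 3] = z_3
entry J[3][3] = 0.6830

0.683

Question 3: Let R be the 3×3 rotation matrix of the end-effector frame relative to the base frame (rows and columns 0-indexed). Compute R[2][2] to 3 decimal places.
End-effector z-axis (col 2 of R) = (0.7039,0.5209,0.4830)
R[2][2] = 0.4830

0.483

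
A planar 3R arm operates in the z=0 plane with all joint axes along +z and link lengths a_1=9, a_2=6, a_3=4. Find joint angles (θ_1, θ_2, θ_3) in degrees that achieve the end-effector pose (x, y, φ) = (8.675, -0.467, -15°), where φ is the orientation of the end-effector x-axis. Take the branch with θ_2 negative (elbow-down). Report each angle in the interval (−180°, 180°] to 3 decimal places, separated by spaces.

44.999 -149.998 89.998

wrist centre = target − a_3·(cos φ, sin φ) = (4.8113, 0.5683)
cos θ_2 = (23.4715−9²−6²)/(2·9·6) = -0.8660; θ_2 = -149.9976° (elbow-down)
β = atan2(0.5683,4.8113) = 6.7362°; ψ = atan2(-3.0002,3.8040) = -38.2631°
θ_1 = β − ψ = 44.9992°
θ_3 = φ − θ_1 − θ_2 = 89.9984° (wrapped to (-180°,180°])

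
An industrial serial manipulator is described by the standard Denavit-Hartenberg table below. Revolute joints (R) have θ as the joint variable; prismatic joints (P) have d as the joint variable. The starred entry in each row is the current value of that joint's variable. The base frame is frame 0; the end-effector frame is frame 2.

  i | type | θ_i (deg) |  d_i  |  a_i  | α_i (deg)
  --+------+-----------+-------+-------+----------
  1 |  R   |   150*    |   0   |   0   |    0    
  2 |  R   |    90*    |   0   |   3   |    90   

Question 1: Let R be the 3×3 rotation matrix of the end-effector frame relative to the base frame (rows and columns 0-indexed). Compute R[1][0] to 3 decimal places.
-0.866

End-effector x-axis (col 0 of R) = (-0.5000,-0.8660,0.0000)
R[1][0] = -0.8660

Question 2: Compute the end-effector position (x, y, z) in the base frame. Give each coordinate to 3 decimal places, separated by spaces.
after link 1: o_1 = (0.0000, 0.0000, 0.0000)
after link 2: o_2 = (-1.5000, -2.5981, 0.0000)

-1.500 -2.598 0.000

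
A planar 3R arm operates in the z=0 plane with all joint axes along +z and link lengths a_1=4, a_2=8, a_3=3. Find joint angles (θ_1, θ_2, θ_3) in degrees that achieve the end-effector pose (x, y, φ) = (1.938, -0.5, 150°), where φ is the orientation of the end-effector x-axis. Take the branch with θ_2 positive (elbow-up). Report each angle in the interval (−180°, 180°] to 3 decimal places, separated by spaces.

wrist centre = target − a_3·(cos φ, sin φ) = (4.5361, -2.0000)
cos θ_2 = (24.5760−4²−8²)/(2·4·8) = -0.8660; θ_2 = 149.9971° (elbow-up)
β = atan2(-2.0000,4.5361) = -23.7931°; ψ = atan2(4.0003,-2.9280) = 126.2018°
θ_1 = β − ψ = -149.9949°
θ_3 = φ − θ_1 − θ_2 = 149.9978° (wrapped to (-180°,180°])

-149.995 149.997 149.998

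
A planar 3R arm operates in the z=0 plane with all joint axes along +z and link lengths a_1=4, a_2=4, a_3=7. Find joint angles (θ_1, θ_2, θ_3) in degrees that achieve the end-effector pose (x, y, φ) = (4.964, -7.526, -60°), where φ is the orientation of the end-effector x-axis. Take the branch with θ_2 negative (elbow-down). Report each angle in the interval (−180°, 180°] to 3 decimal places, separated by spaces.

wrist centre = target − a_3·(cos φ, sin φ) = (1.4640, -1.4638)
cos θ_2 = (4.2861−4²−4²)/(2·4·4) = -0.8661; θ_2 = -150.0040° (elbow-down)
β = atan2(-1.4638,1.4640) = -44.9965°; ψ = atan2(-1.9998,0.5358) = -75.0020°
θ_1 = β − ψ = 30.0055°
θ_3 = φ − θ_1 − θ_2 = 59.9985° (wrapped to (-180°,180°])

30.005 -150.004 59.999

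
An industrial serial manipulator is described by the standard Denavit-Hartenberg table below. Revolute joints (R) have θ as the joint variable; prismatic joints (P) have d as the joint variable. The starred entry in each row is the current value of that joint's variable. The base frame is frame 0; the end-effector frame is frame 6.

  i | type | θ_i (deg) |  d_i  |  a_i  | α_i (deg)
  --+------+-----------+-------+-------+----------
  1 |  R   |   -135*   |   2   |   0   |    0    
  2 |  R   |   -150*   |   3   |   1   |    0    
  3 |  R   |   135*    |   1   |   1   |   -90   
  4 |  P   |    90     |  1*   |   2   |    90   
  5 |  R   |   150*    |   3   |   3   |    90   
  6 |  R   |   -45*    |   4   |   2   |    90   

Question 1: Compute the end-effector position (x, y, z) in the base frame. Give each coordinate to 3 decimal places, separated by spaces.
after link 1: o_1 = (0.0000, 0.0000, 2.0000)
after link 2: o_2 = (0.2588, 0.9659, 5.0000)
after link 3: o_3 = (-0.6072, 0.4659, 6.0000)
after link 4: o_4 = (-0.1072, -0.4001, 4.0000)
after link 5: o_5 = (-1.9553, -3.1991, 6.5981)
after link 6: o_6 = (1.3551, -6.1044, 5.8228)

1.355 -6.104 5.823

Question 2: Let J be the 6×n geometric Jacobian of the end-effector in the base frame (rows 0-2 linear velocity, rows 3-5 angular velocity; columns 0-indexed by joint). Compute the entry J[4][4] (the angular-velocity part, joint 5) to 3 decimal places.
axis z_4 = (-0.8660,-0.5000,0.0000); lever o_n−o_4 = (1.4623,-5.7043,1.8228)
cross product → J_v[:, 4] = (-0.9114,1.5786,5.6712)
J_ω[:, 4] = z_4
entry J[4][4] = -0.5000

-0.500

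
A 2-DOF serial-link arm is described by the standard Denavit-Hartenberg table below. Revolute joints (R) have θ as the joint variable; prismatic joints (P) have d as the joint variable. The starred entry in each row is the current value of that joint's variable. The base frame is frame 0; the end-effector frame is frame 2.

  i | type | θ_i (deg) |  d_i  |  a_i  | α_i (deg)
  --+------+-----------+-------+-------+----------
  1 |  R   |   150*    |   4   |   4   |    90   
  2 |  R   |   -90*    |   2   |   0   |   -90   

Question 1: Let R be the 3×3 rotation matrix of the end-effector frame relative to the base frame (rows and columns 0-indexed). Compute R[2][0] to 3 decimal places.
End-effector x-axis (col 0 of R) = (-0.0000,0.0000,-1.0000)
R[2][0] = -1.0000

-1.000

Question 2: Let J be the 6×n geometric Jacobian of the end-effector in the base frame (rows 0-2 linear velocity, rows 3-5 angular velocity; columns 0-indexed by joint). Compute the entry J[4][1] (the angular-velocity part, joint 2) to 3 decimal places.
axis z_1 = (0.5000,0.8660,0.0000); lever o_n−o_1 = (1.0000,1.7321,0.0000)
cross product → J_v[:, 1] = (-0.0000,0.0000,-0.0000)
J_ω[:, 1] = z_1
entry J[4][1] = 0.8660

0.866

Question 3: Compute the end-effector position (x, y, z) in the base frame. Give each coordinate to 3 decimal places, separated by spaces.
after link 1: o_1 = (-3.4641, 2.0000, 4.0000)
after link 2: o_2 = (-2.4641, 3.7321, 4.0000)

-2.464 3.732 4.000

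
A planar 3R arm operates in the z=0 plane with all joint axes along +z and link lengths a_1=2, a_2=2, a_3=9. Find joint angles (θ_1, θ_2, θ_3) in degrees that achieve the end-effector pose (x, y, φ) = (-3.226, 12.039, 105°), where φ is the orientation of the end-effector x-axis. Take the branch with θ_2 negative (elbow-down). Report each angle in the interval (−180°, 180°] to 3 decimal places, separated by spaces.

135.013 -60.021 30.008

wrist centre = target − a_3·(cos φ, sin φ) = (-0.8966, 3.3457)
cos θ_2 = (11.9974−2²−2²)/(2·2·2) = 0.4997; θ_2 = -60.0212° (elbow-down)
β = atan2(3.3457,-0.8966) = 105.0026°; ψ = atan2(-1.7324,2.9994) = -30.0106°
θ_1 = β − ψ = 135.0132°
θ_3 = φ − θ_1 − θ_2 = 30.0081° (wrapped to (-180°,180°])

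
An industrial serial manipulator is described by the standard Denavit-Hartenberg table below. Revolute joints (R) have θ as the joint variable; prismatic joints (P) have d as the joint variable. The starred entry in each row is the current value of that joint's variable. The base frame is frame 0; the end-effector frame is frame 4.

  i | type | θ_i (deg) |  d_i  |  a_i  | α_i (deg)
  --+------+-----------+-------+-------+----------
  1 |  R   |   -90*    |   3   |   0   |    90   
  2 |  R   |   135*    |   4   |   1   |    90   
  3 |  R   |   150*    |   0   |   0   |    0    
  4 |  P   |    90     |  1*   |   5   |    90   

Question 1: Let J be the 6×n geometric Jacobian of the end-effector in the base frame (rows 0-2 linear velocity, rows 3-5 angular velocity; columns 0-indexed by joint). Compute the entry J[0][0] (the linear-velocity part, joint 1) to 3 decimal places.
axis z_0 = ẑ; lever o_n−o_0 = (0.3301,-1.7678,2.6464)
cross product → J_v[:, 0] = (1.7678,0.3301,-0.0000)
J_ω[:, 0] = z_0
entry J[0][0] = 1.7678

1.768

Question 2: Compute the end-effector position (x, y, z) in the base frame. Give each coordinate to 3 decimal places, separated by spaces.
after link 1: o_1 = (0.0000, 0.0000, 3.0000)
after link 2: o_2 = (-4.0000, 0.7071, 3.7071)
after link 3: o_3 = (-4.0000, 0.7071, 3.7071)
after link 4: o_4 = (0.3301, -1.7678, 2.6464)

0.330 -1.768 2.646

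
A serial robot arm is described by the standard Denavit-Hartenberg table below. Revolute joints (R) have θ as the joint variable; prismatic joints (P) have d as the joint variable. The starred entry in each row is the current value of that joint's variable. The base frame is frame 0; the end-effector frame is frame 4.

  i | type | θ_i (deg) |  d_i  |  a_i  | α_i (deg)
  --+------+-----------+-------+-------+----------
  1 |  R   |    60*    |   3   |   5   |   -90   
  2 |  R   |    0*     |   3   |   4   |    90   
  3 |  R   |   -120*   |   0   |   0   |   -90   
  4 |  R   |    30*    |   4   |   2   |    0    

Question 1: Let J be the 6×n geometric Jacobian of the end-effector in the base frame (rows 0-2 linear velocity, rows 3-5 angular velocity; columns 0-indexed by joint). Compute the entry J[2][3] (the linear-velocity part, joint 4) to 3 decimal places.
-1.732

axis z_3 = (0.8660,0.5000,0.0000); lever o_n−o_3 = (4.3301,0.5000,-1.0000)
cross product → J_v[:, 3] = (-0.5000,0.8660,-1.7321)
J_ω[:, 3] = z_3
entry J[2][3] = -1.7321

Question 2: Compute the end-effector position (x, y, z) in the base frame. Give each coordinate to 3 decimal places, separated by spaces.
after link 1: o_1 = (2.5000, 4.3301, 3.0000)
after link 2: o_2 = (1.9019, 9.2942, 3.0000)
after link 3: o_3 = (1.9019, 9.2942, 3.0000)
after link 4: o_4 = (6.2321, 9.7942, 2.0000)

6.232 9.794 2.000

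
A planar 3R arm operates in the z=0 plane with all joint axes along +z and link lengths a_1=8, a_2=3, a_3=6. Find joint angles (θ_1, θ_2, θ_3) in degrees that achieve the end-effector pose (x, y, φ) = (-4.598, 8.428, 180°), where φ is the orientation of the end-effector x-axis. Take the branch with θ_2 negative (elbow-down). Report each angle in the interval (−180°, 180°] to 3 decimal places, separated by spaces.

101.112 -90.004 168.892

wrist centre = target − a_3·(cos φ, sin φ) = (1.4020, 8.4280)
cos θ_2 = (72.9968−8²−3²)/(2·8·3) = -0.0001; θ_2 = -90.0038° (elbow-down)
β = atan2(8.4280,1.4020) = 80.5553°; ψ = atan2(-3.0000,7.9998) = -20.5565°
θ_1 = β − ψ = 101.1118°
θ_3 = φ − θ_1 − θ_2 = 168.8920° (wrapped to (-180°,180°])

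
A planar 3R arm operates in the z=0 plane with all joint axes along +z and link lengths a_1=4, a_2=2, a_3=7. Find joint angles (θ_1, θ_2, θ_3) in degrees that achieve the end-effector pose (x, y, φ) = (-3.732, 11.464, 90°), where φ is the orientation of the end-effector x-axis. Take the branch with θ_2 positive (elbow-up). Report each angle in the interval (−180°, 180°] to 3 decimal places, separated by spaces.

119.997 30.009 -60.006

wrist centre = target − a_3·(cos φ, sin φ) = (-3.7320, 4.4640)
cos θ_2 = (33.8551−4²−2²)/(2·4·2) = 0.8659; θ_2 = 30.0092° (elbow-up)
β = atan2(4.4640,-3.7320) = 129.8963°; ψ = atan2(1.0003,5.7319) = 9.8991°
θ_1 = β − ψ = 119.9973°
θ_3 = φ − θ_1 − θ_2 = -60.0065° (wrapped to (-180°,180°])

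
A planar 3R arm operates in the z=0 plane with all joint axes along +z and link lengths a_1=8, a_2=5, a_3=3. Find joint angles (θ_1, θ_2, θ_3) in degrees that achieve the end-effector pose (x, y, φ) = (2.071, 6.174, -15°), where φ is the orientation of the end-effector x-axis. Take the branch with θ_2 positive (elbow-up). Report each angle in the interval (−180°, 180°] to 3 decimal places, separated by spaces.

58.570 120.006 166.424

wrist centre = target − a_3·(cos φ, sin φ) = (-0.8268, 6.9505)
cos θ_2 = (48.9924−8²−5²)/(2·8·5) = -0.5001; θ_2 = 120.0063° (elbow-up)
β = atan2(6.9505,-0.8268) = 96.7836°; ψ = atan2(4.3299,5.4995) = 38.2139°
θ_1 = β − ψ = 58.5698°
θ_3 = φ − θ_1 − θ_2 = 166.4240° (wrapped to (-180°,180°])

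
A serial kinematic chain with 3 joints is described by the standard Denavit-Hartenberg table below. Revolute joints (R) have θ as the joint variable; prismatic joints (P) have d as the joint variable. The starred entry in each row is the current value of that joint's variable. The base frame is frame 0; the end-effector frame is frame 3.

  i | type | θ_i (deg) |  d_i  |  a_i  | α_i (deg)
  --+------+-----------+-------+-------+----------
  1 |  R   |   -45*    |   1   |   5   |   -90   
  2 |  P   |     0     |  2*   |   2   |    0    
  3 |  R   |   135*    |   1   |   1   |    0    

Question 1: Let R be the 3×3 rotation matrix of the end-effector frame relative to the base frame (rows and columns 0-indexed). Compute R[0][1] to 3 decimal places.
End-effector y-axis (col 1 of R) = (-0.5000,0.5000,0.7071)
R[0][1] = -0.5000

-0.500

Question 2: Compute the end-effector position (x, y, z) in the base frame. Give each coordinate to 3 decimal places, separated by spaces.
6.571 -2.328 0.293

after link 1: o_1 = (3.5355, -3.5355, 1.0000)
after link 2: o_2 = (6.3640, -3.5355, 1.0000)
after link 3: o_3 = (6.5711, -2.3284, 0.2929)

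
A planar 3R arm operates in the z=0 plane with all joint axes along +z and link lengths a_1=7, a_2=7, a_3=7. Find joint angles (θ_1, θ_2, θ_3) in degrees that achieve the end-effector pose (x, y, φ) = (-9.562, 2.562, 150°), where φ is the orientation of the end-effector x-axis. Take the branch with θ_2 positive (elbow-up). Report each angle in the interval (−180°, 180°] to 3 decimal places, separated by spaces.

wrist centre = target − a_3·(cos φ, sin φ) = (-3.4998, -0.9380)
cos θ_2 = (13.1286−7²−7²)/(2·7·7) = -0.8660; θ_2 = 150.0011° (elbow-up)
β = atan2(-0.9380,-3.4998) = -164.9966°; ψ = atan2(3.4999,0.9378) = 75.0005°
θ_1 = β − ψ = -239.9971°
θ_3 = φ − θ_1 − θ_2 = -120.0040° (wrapped to (-180°,180°])

120.003 150.001 -120.004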